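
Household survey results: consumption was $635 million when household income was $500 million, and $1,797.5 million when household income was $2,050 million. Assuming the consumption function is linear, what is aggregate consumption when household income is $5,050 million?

C = 4047.5

MPC = (1797.5 − 635)/(2050 − 500) = 1162.5/1550 = 0.75
a = 635 − 0.75(500) = 635 − 375 = 260
C = 260 + 0.75(5050) = 260 + 3787.5 = 4047.5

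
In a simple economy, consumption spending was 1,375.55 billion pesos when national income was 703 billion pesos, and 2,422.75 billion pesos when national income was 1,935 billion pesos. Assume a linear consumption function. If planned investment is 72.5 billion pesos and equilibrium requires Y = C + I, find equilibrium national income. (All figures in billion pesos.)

MPC = (2422.75 − 1375.55)/(1935 − 703) = 1047.2/1232 = 0.85
a = 1375.55 − 0.85(703) = 778
Equilibrium: Y = 778 + 0.85Y + 72.5
0.15Y = 850.5, so Y = 850.5/0.15 = 5670

Y = 5670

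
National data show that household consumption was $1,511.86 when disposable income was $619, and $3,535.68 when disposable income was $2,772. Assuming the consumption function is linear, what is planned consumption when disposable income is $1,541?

MPC = (3535.68 − 1511.86)/(2772 − 619) = 2023.82/2153 = 0.94
a = 1511.86 − 0.94(619) = 1511.86 − 581.86 = 930
C = 930 + 0.94(1541) = 930 + 1448.54 = 2378.54

C = 2378.54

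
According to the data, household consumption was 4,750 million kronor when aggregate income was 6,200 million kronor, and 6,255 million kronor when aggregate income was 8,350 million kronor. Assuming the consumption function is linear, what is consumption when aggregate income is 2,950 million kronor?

C = 2475

MPC = (6255 − 4750)/(8350 − 6200) = 1505/2150 = 0.7
a = 4750 − 0.7(6200) = 4750 − 4340 = 410
C = 410 + 0.7(2950) = 410 + 2065 = 2475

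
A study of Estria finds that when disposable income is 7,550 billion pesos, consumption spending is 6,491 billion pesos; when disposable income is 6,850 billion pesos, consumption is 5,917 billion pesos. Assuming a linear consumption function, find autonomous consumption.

MPC = ΔC/ΔY = (6491 − 5917)/(7550 − 6850) = 574/700 = 0.82
a = C − MPC·Y = 5917 − 0.82(6850) = 5917 − 5617 = 300

a = 300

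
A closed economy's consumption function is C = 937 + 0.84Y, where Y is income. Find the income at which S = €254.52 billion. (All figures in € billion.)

Y = 7447

S = Y − C = -937 + 0.16Y
-937 + 0.16Y = 254.52, so 0.16Y = 1191.52 and Y = 7447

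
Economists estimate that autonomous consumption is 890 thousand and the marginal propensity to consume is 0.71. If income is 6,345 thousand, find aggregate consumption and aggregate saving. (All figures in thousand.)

C = 5394.95; S = 950.05

C = 890 + 0.71(6345) = 890 + 4504.95 = 5394.95
S = Y − C = 6345 − 5394.95 = 950.05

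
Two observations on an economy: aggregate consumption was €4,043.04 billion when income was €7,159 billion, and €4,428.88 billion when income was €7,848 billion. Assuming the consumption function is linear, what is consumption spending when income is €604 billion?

MPC = (4428.88 − 4043.04)/(7848 − 7159) = 385.84/689 = 0.56
a = 4043.04 − 0.56(7159) = 4043.04 − 4009.04 = 34
C = 34 + 0.56(604) = 34 + 338.24 = 372.24

C = 372.24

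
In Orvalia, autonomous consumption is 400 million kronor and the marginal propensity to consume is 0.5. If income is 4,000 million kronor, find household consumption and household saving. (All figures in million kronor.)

C = 400 + 0.5(4000) = 400 + 2000 = 2400
S = Y − C = 4000 − 2400 = 1600

C = 2400; S = 1600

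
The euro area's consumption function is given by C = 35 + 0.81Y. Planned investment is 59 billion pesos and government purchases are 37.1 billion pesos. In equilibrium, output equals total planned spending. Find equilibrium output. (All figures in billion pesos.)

Y = C + I + G = 35 + 0.81Y + 59 + 37.1
Y − 0.81Y = 131.1
0.19Y = 131.1, so Y = 131.1/0.19 = 690

Y = 690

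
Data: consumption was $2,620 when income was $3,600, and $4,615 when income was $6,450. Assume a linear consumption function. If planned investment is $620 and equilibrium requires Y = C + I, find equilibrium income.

MPC = (4615 − 2620)/(6450 − 3600) = 1995/2850 = 0.7
a = 2620 − 0.7(3600) = 100
Equilibrium: Y = 100 + 0.7Y + 620
0.3Y = 720, so Y = 720/0.3 = 2400

Y = 2400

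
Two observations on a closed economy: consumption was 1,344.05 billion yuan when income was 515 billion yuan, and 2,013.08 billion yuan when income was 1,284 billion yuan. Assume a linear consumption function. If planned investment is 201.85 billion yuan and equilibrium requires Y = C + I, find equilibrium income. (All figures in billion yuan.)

Y = 8445

MPC = (2013.08 − 1344.05)/(1284 − 515) = 669.03/769 = 0.87
a = 1344.05 − 0.87(515) = 896
Equilibrium: Y = 896 + 0.87Y + 201.85
0.13Y = 1097.85, so Y = 1097.85/0.13 = 8445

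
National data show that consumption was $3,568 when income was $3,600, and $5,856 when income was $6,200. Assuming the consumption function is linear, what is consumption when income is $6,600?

MPC = (5856 − 3568)/(6200 − 3600) = 2288/2600 = 0.88
a = 3568 − 0.88(3600) = 3568 − 3168 = 400
C = 400 + 0.88(6600) = 400 + 5808 = 6208

C = 6208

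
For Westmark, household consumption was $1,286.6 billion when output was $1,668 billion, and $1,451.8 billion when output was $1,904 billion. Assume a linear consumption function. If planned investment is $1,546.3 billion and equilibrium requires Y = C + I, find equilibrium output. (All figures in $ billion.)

MPC = (1451.8 − 1286.6)/(1904 − 1668) = 165.2/236 = 0.7
a = 1286.6 − 0.7(1668) = 119
Equilibrium: Y = 119 + 0.7Y + 1546.3
0.3Y = 1665.3, so Y = 1665.3/0.3 = 5551

Y = 5551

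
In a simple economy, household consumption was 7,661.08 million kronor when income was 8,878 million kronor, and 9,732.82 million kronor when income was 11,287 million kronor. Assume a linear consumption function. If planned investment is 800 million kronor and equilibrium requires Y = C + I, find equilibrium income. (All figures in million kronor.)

MPC = (9732.82 − 7661.08)/(11287 − 8878) = 2071.74/2409 = 0.86
a = 7661.08 − 0.86(8878) = 26
Equilibrium: Y = 26 + 0.86Y + 800
0.14Y = 826, so Y = 826/0.14 = 5900

Y = 5900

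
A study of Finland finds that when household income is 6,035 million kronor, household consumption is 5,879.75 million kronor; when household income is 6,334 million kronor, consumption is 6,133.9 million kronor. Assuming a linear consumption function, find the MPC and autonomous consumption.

MPC = ΔC/ΔY = (6133.9 − 5879.75)/(6334 − 6035) = 254.15/299 = 0.85
a = C − MPC·Y = 5879.75 − 0.85(6035) = 5879.75 − 5129.75 = 750

MPC = 0.85; a = 750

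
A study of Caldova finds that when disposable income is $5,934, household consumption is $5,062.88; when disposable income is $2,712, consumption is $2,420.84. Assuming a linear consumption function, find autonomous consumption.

MPC = ΔC/ΔY = (5062.88 − 2420.84)/(5934 − 2712) = 2642.04/3222 = 0.82
a = C − MPC·Y = 2420.84 − 0.82(2712) = 2420.84 − 2223.84 = 197

a = 197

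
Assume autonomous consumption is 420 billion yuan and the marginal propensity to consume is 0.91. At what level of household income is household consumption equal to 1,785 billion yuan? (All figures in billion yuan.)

Y = 1500

420 + 0.91Y = 1785
0.91Y = 1365, so Y = 1365/0.91 = 1500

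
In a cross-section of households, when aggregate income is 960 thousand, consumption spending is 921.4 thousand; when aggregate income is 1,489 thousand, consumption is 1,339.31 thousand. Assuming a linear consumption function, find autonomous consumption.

MPC = ΔC/ΔY = (1339.31 − 921.4)/(1489 − 960) = 417.91/529 = 0.79
a = C − MPC·Y = 921.4 − 0.79(960) = 921.4 − 758.4 = 163

a = 163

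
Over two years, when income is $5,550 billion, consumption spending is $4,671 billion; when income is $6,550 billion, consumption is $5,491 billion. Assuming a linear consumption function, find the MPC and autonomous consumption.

MPC = ΔC/ΔY = (5491 − 4671)/(6550 − 5550) = 820/1000 = 0.82
a = C − MPC·Y = 4671 − 0.82(5550) = 4671 − 4551 = 120

MPC = 0.82; a = 120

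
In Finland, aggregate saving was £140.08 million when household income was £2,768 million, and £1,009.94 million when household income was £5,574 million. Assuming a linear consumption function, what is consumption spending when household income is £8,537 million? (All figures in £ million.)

MPS = ΔS/ΔY = (1009.94 − 140.08)/(5574 − 2768) = 869.86/2806 = 0.31
MPC = 1 − MPS = 0.69
Autonomous saving = 140.08 − 0.31(2768) = -718, so a = 718
C = 718 + 0.69(8537) = 718 + 5890.53 = 6608.53

C = 6608.53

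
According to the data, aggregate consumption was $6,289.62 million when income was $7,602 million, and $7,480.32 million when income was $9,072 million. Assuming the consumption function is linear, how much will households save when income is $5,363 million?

MPC = (7480.32 − 6289.62)/(9072 − 7602) = 1190.7/1470 = 0.81
a = 6289.62 − 0.81(7602) = 6289.62 − 6157.62 = 132
C = 132 + 0.81(5363) = 4476.03
S = 5363 − 4476.03 = 886.97

S = 886.97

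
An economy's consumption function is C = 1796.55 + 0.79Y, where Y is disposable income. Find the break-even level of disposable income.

At break-even, C = Y: 1796.55 + 0.79Y = Y
0.21Y = 1796.55, so Y = 1796.55/0.21 = 8555

Y = 8555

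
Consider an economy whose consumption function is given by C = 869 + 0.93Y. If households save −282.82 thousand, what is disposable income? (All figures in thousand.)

Y = 8374

S = Y − C = -869 + 0.07Y
-869 + 0.07Y = -282.82, so 0.07Y = 586.18 and Y = 8374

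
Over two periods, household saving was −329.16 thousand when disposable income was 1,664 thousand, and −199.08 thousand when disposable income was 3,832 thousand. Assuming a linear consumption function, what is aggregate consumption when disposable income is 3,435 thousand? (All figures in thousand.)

MPS = ΔS/ΔY = (-199.08 − (-329.16))/(3832 − 1664) = 130.08/2168 = 0.06
MPC = 1 − MPS = 0.94
Autonomous saving = -329.16 − 0.06(1664) = -429, so a = 429
C = 429 + 0.94(3435) = 429 + 3228.9 = 3657.9

C = 3657.9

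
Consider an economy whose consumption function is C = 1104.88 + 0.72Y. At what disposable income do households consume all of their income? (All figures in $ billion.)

At break-even, C = Y: 1104.88 + 0.72Y = Y
0.28Y = 1104.88, so Y = 1104.88/0.28 = 3946

Y = 3946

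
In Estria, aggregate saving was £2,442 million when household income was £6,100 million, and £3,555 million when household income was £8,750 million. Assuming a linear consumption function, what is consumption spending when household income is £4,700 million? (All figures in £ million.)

C = 2846

MPS = ΔS/ΔY = (3555 − 2442)/(8750 − 6100) = 1113/2650 = 0.42
MPC = 1 − MPS = 0.58
Autonomous saving = 2442 − 0.42(6100) = -120, so a = 120
C = 120 + 0.58(4700) = 120 + 2726 = 2846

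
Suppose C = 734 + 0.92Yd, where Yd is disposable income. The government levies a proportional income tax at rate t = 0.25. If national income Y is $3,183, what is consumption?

C = 2930.27

Yd = (1 − 0.25)(3183) = 0.75(3183) = 2387.25
C = 734 + 0.92(2387.25) = 734 + 2196.27 = 2930.27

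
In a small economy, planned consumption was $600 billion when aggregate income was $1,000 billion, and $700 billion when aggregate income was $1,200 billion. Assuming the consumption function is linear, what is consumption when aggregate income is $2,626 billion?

MPC = (700 − 600)/(1200 − 1000) = 100/200 = 0.5
a = 600 − 0.5(1000) = 600 − 500 = 100
C = 100 + 0.5(2626) = 100 + 1313 = 1413

C = 1413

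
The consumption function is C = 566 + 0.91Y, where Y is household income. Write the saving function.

S = -566 + 0.09Y

S = Y − C = Y − (566 + 0.91Y) = -566 + (1 − 0.91)Y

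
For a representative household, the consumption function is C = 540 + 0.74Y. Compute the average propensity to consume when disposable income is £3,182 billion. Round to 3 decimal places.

C = 540 + 0.74(3182) = 2894.68
APC = C/Y = 2894.68/3182 = 0.910

APC = 0.910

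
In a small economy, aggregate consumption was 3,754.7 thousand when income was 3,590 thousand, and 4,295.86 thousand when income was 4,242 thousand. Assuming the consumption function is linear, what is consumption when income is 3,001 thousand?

C = 3265.83

MPC = (4295.86 − 3754.7)/(4242 − 3590) = 541.16/652 = 0.83
a = 3754.7 − 0.83(3590) = 3754.7 − 2979.7 = 775
C = 775 + 0.83(3001) = 775 + 2490.83 = 3265.83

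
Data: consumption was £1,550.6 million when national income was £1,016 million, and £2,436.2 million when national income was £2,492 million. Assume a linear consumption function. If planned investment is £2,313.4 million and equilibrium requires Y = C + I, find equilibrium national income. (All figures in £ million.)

Y = 8136

MPC = (2436.2 − 1550.6)/(2492 − 1016) = 885.6/1476 = 0.6
a = 1550.6 − 0.6(1016) = 941
Equilibrium: Y = 941 + 0.6Y + 2313.4
0.4Y = 3254.4, so Y = 3254.4/0.4 = 8136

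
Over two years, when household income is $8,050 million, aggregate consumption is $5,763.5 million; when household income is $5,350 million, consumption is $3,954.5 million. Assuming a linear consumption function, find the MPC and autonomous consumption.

MPC = 0.67; a = 370

MPC = ΔC/ΔY = (5763.5 − 3954.5)/(8050 − 5350) = 1809/2700 = 0.67
a = C − MPC·Y = 3954.5 − 0.67(5350) = 3954.5 − 3584.5 = 370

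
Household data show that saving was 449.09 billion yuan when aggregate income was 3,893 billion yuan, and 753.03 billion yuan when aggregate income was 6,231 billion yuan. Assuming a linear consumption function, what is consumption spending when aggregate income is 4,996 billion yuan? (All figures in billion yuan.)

C = 4403.52

MPS = ΔS/ΔY = (753.03 − 449.09)/(6231 − 3893) = 303.94/2338 = 0.13
MPC = 1 − MPS = 0.87
Autonomous saving = 449.09 − 0.13(3893) = -57, so a = 57
C = 57 + 0.87(4996) = 57 + 4346.52 = 4403.52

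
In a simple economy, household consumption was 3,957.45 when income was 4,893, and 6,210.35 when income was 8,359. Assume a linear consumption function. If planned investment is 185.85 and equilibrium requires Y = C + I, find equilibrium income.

Y = 2751

MPC = (6210.35 − 3957.45)/(8359 − 4893) = 2252.9/3466 = 0.65
a = 3957.45 − 0.65(4893) = 777
Equilibrium: Y = 777 + 0.65Y + 185.85
0.35Y = 962.85, so Y = 962.85/0.35 = 2751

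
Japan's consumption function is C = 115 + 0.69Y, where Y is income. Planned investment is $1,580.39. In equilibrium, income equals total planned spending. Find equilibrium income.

Y = 5469

Y = C + I = 115 + 0.69Y + 1580.39
Y − 0.69Y = 1695.39
0.31Y = 1695.39, so Y = 1695.39/0.31 = 5469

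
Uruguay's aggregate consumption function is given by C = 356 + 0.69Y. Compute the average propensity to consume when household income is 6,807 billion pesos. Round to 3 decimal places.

APC = 0.742

C = 356 + 0.69(6807) = 5052.83
APC = C/Y = 5052.83/6807 = 0.742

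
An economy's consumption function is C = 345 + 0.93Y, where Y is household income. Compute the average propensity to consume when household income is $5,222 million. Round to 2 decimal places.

C = 345 + 0.93(5222) = 5201.46
APC = C/Y = 5201.46/5222 = 1.00

APC = 1.00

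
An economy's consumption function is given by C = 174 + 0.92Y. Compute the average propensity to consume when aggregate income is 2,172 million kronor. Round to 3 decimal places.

C = 174 + 0.92(2172) = 2172.24
APC = C/Y = 2172.24/2172 = 1.000

APC = 1.000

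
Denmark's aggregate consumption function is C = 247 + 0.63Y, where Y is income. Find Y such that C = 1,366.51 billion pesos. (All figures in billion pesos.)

247 + 0.63Y = 1366.51
0.63Y = 1119.51, so Y = 1119.51/0.63 = 1777

Y = 1777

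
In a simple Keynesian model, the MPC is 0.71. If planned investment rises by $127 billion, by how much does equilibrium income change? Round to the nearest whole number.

ΔY ≈ 438

The multiplier is 1/(1 − MPC) = 1/0.29.
ΔY = 127/0.29 = 437.93 ≈ 438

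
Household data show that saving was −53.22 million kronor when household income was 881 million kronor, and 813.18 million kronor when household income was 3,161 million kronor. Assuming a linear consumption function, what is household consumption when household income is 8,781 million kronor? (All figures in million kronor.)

C = 5832.22

MPS = ΔS/ΔY = (813.18 − (-53.22))/(3161 − 881) = 866.4/2280 = 0.38
MPC = 1 − MPS = 0.62
Autonomous saving = -53.22 − 0.38(881) = -388, so a = 388
C = 388 + 0.62(8781) = 388 + 5444.22 = 5832.22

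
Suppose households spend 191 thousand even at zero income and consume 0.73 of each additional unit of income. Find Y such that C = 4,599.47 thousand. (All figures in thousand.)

Y = 6039

191 + 0.73Y = 4599.47
0.73Y = 4408.47, so Y = 4408.47/0.73 = 6039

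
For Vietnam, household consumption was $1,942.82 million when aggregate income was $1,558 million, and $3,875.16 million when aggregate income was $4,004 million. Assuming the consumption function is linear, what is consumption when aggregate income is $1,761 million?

MPC = (3875.16 − 1942.82)/(4004 − 1558) = 1932.34/2446 = 0.79
a = 1942.82 − 0.79(1558) = 1942.82 − 1230.82 = 712
C = 712 + 0.79(1761) = 712 + 1391.19 = 2103.19

C = 2103.19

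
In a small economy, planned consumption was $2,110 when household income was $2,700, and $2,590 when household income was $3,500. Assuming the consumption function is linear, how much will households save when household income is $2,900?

S = 670

MPC = (2590 − 2110)/(3500 − 2700) = 480/800 = 0.6
a = 2110 − 0.6(2700) = 2110 − 1620 = 490
C = 490 + 0.6(2900) = 2230
S = 2900 − 2230 = 670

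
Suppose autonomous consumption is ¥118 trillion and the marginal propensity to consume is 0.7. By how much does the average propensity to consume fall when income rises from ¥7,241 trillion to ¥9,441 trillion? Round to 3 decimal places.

ΔAPC = 0.004

At Y = 7241: C = 118 + 0.7(7241) = 5186.7, APC = 5186.7/7241 = 0.7163
At Y = 9441: C = 6726.7, APC = 6726.7/9441 = 0.7125
Fall in APC = 0.7163 − 0.7125 = 0.0038 ≈ 0.004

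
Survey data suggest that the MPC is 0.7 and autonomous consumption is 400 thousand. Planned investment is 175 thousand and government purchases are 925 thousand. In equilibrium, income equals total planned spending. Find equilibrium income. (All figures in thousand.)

Y = 5000

Y = C + I + G = 400 + 0.7Y + 175 + 925
Y − 0.7Y = 1500
0.3Y = 1500, so Y = 1500/0.3 = 5000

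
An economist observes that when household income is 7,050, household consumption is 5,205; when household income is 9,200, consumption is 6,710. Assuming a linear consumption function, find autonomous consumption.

MPC = ΔC/ΔY = (6710 − 5205)/(9200 − 7050) = 1505/2150 = 0.7
a = C − MPC·Y = 5205 − 0.7(7050) = 5205 − 4935 = 270

a = 270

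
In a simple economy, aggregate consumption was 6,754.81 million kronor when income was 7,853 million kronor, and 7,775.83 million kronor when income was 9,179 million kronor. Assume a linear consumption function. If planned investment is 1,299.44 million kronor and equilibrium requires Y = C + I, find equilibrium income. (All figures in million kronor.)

Y = 8728

MPC = (7775.83 − 6754.81)/(9179 − 7853) = 1021.02/1326 = 0.77
a = 6754.81 − 0.77(7853) = 708
Equilibrium: Y = 708 + 0.77Y + 1299.44
0.23Y = 2007.44, so Y = 2007.44/0.23 = 8728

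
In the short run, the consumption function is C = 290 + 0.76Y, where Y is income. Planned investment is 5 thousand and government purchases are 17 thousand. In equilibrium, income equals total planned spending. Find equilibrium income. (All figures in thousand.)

Y = 1300

Y = C + I + G = 290 + 0.76Y + 5 + 17
Y − 0.76Y = 312
0.24Y = 312, so Y = 312/0.24 = 1300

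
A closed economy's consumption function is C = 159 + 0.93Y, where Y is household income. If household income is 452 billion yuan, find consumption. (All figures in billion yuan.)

C = 579.36

C = 159 + 0.93(452) = 159 + 420.36 = 579.36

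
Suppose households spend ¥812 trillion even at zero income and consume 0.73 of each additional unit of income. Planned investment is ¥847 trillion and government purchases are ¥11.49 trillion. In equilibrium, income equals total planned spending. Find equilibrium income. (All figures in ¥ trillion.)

Y = 6187

Y = C + I + G = 812 + 0.73Y + 847 + 11.49
Y − 0.73Y = 1670.49
0.27Y = 1670.49, so Y = 1670.49/0.27 = 6187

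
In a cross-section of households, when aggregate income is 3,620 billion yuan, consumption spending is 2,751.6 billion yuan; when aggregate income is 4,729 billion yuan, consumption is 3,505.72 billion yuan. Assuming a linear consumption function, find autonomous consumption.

MPC = ΔC/ΔY = (3505.72 − 2751.6)/(4729 − 3620) = 754.12/1109 = 0.68
a = C − MPC·Y = 2751.6 − 0.68(3620) = 2751.6 − 2461.6 = 290

a = 290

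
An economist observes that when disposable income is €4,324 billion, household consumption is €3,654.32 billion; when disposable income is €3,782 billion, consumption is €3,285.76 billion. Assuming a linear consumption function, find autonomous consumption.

a = 714

MPC = ΔC/ΔY = (3654.32 − 3285.76)/(4324 − 3782) = 368.56/542 = 0.68
a = C − MPC·Y = 3285.76 − 0.68(3782) = 3285.76 − 2571.76 = 714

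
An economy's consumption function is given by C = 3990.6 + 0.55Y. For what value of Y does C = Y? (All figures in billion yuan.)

Y = 8868

At break-even, C = Y: 3990.6 + 0.55Y = Y
0.45Y = 3990.6, so Y = 3990.6/0.45 = 8868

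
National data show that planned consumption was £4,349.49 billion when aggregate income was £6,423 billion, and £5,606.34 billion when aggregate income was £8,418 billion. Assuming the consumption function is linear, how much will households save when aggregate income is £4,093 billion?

MPC = (5606.34 − 4349.49)/(8418 − 6423) = 1256.85/1995 = 0.63
a = 4349.49 − 0.63(6423) = 4349.49 − 4046.49 = 303
C = 303 + 0.63(4093) = 2881.59
S = 4093 − 2881.59 = 1211.41

S = 1211.41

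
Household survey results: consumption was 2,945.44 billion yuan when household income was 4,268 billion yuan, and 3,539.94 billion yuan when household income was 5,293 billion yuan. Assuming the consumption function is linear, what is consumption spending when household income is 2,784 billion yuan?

MPC = (3539.94 − 2945.44)/(5293 − 4268) = 594.5/1025 = 0.58
a = 2945.44 − 0.58(4268) = 2945.44 − 2475.44 = 470
C = 470 + 0.58(2784) = 470 + 1614.72 = 2084.72

C = 2084.72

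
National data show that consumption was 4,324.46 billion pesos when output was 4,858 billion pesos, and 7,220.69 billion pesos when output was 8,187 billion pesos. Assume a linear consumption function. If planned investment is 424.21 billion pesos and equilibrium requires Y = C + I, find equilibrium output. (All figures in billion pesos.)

Y = 4017

MPC = (7220.69 − 4324.46)/(8187 − 4858) = 2896.23/3329 = 0.87
a = 4324.46 − 0.87(4858) = 98
Equilibrium: Y = 98 + 0.87Y + 424.21
0.13Y = 522.21, so Y = 522.21/0.13 = 4017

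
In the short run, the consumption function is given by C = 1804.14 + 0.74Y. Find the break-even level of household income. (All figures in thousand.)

Y = 6939

At break-even, C = Y: 1804.14 + 0.74Y = Y
0.26Y = 1804.14, so Y = 1804.14/0.26 = 6939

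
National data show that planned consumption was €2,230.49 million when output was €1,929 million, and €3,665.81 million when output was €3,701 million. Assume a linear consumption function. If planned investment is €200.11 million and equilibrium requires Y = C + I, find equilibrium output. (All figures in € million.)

MPC = (3665.81 − 2230.49)/(3701 − 1929) = 1435.32/1772 = 0.81
a = 2230.49 − 0.81(1929) = 668
Equilibrium: Y = 668 + 0.81Y + 200.11
0.19Y = 868.11, so Y = 868.11/0.19 = 4569

Y = 4569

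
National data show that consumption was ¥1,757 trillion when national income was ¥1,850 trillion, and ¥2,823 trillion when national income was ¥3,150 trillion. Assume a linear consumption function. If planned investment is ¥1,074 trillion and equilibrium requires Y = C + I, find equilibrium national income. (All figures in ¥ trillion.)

MPC = (2823 − 1757)/(3150 − 1850) = 1066/1300 = 0.82
a = 1757 − 0.82(1850) = 240
Equilibrium: Y = 240 + 0.82Y + 1074
0.18Y = 1314, so Y = 1314/0.18 = 7300

Y = 7300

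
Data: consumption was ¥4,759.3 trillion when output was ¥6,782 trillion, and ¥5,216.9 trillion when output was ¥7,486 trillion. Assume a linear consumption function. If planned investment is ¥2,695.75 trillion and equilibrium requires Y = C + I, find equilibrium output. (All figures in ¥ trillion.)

Y = 8705

MPC = (5216.9 − 4759.3)/(7486 − 6782) = 457.6/704 = 0.65
a = 4759.3 − 0.65(6782) = 351
Equilibrium: Y = 351 + 0.65Y + 2695.75
0.35Y = 3046.75, so Y = 3046.75/0.35 = 8705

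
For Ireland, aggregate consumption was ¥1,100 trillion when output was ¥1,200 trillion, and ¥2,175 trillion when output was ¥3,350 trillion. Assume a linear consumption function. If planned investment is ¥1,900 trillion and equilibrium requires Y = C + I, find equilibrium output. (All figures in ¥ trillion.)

MPC = (2175 − 1100)/(3350 − 1200) = 1075/2150 = 0.5
a = 1100 − 0.5(1200) = 500
Equilibrium: Y = 500 + 0.5Y + 1900
0.5Y = 2400, so Y = 2400/0.5 = 4800

Y = 4800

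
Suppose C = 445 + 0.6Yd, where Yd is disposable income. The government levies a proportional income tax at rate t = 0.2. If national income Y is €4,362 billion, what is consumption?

C = 2538.76

Yd = (1 − 0.2)(4362) = 0.8(4362) = 3489.6
C = 445 + 0.6(3489.6) = 445 + 2093.76 = 2538.76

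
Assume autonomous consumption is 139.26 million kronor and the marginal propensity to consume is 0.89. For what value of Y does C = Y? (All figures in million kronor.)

At break-even, C = Y: 139.26 + 0.89Y = Y
0.11Y = 139.26, so Y = 139.26/0.11 = 1266

Y = 1266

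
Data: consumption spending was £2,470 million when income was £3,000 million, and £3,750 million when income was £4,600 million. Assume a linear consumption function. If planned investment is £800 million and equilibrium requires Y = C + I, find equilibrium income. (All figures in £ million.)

MPC = (3750 − 2470)/(4600 − 3000) = 1280/1600 = 0.8
a = 2470 − 0.8(3000) = 70
Equilibrium: Y = 70 + 0.8Y + 800
0.2Y = 870, so Y = 870/0.2 = 4350

Y = 4350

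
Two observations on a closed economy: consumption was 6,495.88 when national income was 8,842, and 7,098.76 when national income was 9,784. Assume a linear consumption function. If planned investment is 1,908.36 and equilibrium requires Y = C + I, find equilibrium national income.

MPC = (7098.76 − 6495.88)/(9784 − 8842) = 602.88/942 = 0.64
a = 6495.88 − 0.64(8842) = 837
Equilibrium: Y = 837 + 0.64Y + 1908.36
0.36Y = 2745.36, so Y = 2745.36/0.36 = 7626

Y = 7626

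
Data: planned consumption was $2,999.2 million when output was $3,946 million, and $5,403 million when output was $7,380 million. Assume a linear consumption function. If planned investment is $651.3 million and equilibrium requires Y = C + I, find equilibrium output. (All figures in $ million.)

Y = 2961

MPC = (5403 − 2999.2)/(7380 − 3946) = 2403.8/3434 = 0.7
a = 2999.2 − 0.7(3946) = 237
Equilibrium: Y = 237 + 0.7Y + 651.3
0.3Y = 888.3, so Y = 888.3/0.3 = 2961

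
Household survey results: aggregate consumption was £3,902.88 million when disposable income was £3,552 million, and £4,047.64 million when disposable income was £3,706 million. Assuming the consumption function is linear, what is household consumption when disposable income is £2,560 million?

C = 2970.4

MPC = (4047.64 − 3902.88)/(3706 − 3552) = 144.76/154 = 0.94
a = 3902.88 − 0.94(3552) = 3902.88 − 3338.88 = 564
C = 564 + 0.94(2560) = 564 + 2406.4 = 2970.4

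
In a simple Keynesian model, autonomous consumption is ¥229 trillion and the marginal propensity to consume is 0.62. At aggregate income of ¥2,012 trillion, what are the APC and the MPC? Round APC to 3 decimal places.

MPC = 0.62 (the slope of the consumption function)
C = 229 + 0.62(2012) = 1476.44, so APC = 1476.44/2012 = 0.734

APC = 0.734; MPC = 0.62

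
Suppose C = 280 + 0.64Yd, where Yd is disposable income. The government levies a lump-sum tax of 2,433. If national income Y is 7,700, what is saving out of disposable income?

S = 1616.12

Yd = Y − T = 7700 − 2433 = 5267
C = 280 + 0.64(5267) = 280 + 3370.88 = 3650.88
S = Yd − C = 5267 − 3650.88 = 1616.12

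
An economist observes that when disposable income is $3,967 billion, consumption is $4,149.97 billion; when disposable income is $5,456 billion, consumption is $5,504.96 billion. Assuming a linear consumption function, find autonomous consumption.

a = 540

MPC = ΔC/ΔY = (5504.96 − 4149.97)/(5456 − 3967) = 1354.99/1489 = 0.91
a = C − MPC·Y = 4149.97 − 0.91(3967) = 4149.97 − 3609.97 = 540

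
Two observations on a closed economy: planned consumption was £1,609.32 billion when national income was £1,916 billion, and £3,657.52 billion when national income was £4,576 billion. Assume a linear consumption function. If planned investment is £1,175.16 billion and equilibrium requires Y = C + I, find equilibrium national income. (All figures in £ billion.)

Y = 5692

MPC = (3657.52 − 1609.32)/(4576 − 1916) = 2048.2/2660 = 0.77
a = 1609.32 − 0.77(1916) = 134
Equilibrium: Y = 134 + 0.77Y + 1175.16
0.23Y = 1309.16, so Y = 1309.16/0.23 = 5692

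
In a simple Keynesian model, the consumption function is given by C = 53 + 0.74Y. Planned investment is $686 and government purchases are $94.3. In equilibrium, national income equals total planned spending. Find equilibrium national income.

Y = 3205

Y = C + I + G = 53 + 0.74Y + 686 + 94.3
Y − 0.74Y = 833.3
0.26Y = 833.3, so Y = 833.3/0.26 = 3205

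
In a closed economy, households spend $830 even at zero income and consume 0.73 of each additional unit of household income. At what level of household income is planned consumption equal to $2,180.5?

Y = 1850

830 + 0.73Y = 2180.5
0.73Y = 1350.5, so Y = 1350.5/0.73 = 1850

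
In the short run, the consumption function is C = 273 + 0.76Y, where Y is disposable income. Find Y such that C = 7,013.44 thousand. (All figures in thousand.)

273 + 0.76Y = 7013.44
0.76Y = 6740.44, so Y = 6740.44/0.76 = 8869

Y = 8869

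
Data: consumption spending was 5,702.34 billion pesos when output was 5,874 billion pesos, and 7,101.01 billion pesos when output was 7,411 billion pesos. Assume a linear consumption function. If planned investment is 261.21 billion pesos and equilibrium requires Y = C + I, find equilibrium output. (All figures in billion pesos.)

Y = 6869

MPC = (7101.01 − 5702.34)/(7411 − 5874) = 1398.67/1537 = 0.91
a = 5702.34 − 0.91(5874) = 357
Equilibrium: Y = 357 + 0.91Y + 261.21
0.09Y = 618.21, so Y = 618.21/0.09 = 6869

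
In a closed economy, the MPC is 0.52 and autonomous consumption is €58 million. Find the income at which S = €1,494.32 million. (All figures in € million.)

Y = 3234

S = Y − C = -58 + 0.48Y
-58 + 0.48Y = 1494.32, so 0.48Y = 1552.32 and Y = 3234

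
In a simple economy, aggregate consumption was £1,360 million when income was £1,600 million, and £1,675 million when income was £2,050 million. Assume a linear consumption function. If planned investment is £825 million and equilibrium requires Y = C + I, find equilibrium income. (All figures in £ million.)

MPC = (1675 − 1360)/(2050 − 1600) = 315/450 = 0.7
a = 1360 − 0.7(1600) = 240
Equilibrium: Y = 240 + 0.7Y + 825
0.3Y = 1065, so Y = 1065/0.3 = 3550

Y = 3550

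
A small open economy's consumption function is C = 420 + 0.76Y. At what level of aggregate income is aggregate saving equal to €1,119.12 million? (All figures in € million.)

S = Y − C = -420 + 0.24Y
-420 + 0.24Y = 1119.12, so 0.24Y = 1539.12 and Y = 6413

Y = 6413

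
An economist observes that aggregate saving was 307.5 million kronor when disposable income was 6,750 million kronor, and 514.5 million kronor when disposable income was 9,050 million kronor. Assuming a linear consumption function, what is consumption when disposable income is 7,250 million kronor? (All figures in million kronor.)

MPS = ΔS/ΔY = (514.5 − 307.5)/(9050 − 6750) = 207/2300 = 0.09
MPC = 1 − MPS = 0.91
Autonomous saving = 307.5 − 0.09(6750) = -300, so a = 300
C = 300 + 0.91(7250) = 300 + 6597.5 = 6897.5

C = 6897.5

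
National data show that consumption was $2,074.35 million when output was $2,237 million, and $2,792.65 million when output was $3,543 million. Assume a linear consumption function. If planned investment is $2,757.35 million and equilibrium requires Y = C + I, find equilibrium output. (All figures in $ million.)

MPC = (2792.65 − 2074.35)/(3543 − 2237) = 718.3/1306 = 0.55
a = 2074.35 − 0.55(2237) = 844
Equilibrium: Y = 844 + 0.55Y + 2757.35
0.45Y = 3601.35, so Y = 3601.35/0.45 = 8003

Y = 8003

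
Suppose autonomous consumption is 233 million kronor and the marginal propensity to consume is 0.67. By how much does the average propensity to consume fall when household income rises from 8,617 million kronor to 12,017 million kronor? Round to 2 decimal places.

ΔAPC = 0.01

At Y = 8617: C = 233 + 0.67(8617) = 6006.39, APC = 6006.39/8617 = 0.697
At Y = 12017: C = 8284.39, APC = 8284.39/12017 = 0.689
Fall in APC = 0.697 − 0.689 = 0.008 ≈ 0.01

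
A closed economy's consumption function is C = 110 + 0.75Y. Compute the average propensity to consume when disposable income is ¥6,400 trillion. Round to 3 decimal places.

APC = 0.767

C = 110 + 0.75(6400) = 4910
APC = C/Y = 4910/6400 = 0.767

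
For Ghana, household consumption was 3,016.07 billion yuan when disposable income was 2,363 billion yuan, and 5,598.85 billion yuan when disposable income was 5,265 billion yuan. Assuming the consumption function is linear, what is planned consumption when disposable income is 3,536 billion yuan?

C = 4060.04

MPC = (5598.85 − 3016.07)/(5265 − 2363) = 2582.78/2902 = 0.89
a = 3016.07 − 0.89(2363) = 3016.07 − 2103.07 = 913
C = 913 + 0.89(3536) = 913 + 3147.04 = 4060.04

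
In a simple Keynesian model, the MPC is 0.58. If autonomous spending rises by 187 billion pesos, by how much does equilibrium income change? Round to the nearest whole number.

ΔY ≈ 445

The multiplier is 1/(1 − MPC) = 1/0.42.
ΔY = 187/0.42 = 445.24 ≈ 445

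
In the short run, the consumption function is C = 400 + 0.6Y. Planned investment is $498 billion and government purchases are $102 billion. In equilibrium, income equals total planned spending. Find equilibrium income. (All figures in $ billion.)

Y = 2500

Y = C + I + G = 400 + 0.6Y + 498 + 102
Y − 0.6Y = 1000
0.4Y = 1000, so Y = 1000/0.4 = 2500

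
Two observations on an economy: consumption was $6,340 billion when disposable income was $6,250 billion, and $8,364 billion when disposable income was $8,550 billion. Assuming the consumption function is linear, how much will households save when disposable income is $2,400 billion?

MPC = (8364 − 6340)/(8550 − 6250) = 2024/2300 = 0.88
a = 6340 − 0.88(6250) = 6340 − 5500 = 840
C = 840 + 0.88(2400) = 2952
S = 2400 − 2952 = -552

S = -552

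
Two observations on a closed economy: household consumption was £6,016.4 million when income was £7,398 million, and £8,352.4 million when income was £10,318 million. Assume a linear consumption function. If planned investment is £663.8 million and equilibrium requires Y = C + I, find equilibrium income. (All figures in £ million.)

MPC = (8352.4 − 6016.4)/(10318 − 7398) = 2336/2920 = 0.8
a = 6016.4 − 0.8(7398) = 98
Equilibrium: Y = 98 + 0.8Y + 663.8
0.2Y = 761.8, so Y = 761.8/0.2 = 3809

Y = 3809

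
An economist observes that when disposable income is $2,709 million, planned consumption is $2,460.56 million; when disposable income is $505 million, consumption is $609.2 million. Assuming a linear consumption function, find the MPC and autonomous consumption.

MPC = ΔC/ΔY = (2460.56 − 609.2)/(2709 − 505) = 1851.36/2204 = 0.84
a = C − MPC·Y = 609.2 − 0.84(505) = 609.2 − 424.2 = 185

MPC = 0.84; a = 185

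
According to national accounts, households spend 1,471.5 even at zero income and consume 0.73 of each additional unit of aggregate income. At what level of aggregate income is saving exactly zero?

Y = 5450

At break-even, C = Y: 1471.5 + 0.73Y = Y
0.27Y = 1471.5, so Y = 1471.5/0.27 = 5450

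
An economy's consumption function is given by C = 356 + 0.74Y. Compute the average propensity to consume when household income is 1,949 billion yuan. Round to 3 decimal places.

APC = 0.923

C = 356 + 0.74(1949) = 1798.26
APC = C/Y = 1798.26/1949 = 0.923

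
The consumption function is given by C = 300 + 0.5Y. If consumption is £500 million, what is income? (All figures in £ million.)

300 + 0.5Y = 500
0.5Y = 200, so Y = 200/0.5 = 400

Y = 400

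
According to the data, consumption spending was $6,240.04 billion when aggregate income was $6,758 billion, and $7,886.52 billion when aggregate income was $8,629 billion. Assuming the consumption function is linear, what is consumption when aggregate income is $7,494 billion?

MPC = (7886.52 − 6240.04)/(8629 − 6758) = 1646.48/1871 = 0.88
a = 6240.04 − 0.88(6758) = 6240.04 − 5947.04 = 293
C = 293 + 0.88(7494) = 293 + 6594.72 = 6887.72

C = 6887.72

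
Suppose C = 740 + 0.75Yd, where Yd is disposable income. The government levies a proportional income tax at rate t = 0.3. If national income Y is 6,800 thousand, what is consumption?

Yd = (1 − 0.3)(6800) = 0.7(6800) = 4760
C = 740 + 0.75(4760) = 740 + 3570 = 4310

C = 4310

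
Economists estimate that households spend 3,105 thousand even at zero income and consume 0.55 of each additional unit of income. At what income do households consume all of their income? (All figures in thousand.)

Y = 6900

At break-even, C = Y: 3105 + 0.55Y = Y
0.45Y = 3105, so Y = 3105/0.45 = 6900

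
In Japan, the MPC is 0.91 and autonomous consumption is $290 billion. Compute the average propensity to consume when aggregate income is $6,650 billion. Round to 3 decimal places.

C = 290 + 0.91(6650) = 6341.5
APC = C/Y = 6341.5/6650 = 0.954

APC = 0.954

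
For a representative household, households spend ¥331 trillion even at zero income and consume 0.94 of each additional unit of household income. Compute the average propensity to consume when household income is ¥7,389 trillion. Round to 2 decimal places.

APC = 0.98

C = 331 + 0.94(7389) = 7276.66
APC = C/Y = 7276.66/7389 = 0.98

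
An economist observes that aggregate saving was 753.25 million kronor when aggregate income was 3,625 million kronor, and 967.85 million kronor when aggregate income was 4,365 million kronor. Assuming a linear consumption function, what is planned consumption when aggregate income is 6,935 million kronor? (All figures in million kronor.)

MPS = ΔS/ΔY = (967.85 − 753.25)/(4365 − 3625) = 214.6/740 = 0.29
MPC = 1 − MPS = 0.71
Autonomous saving = 753.25 − 0.29(3625) = -298, so a = 298
C = 298 + 0.71(6935) = 298 + 4923.85 = 5221.85

C = 5221.85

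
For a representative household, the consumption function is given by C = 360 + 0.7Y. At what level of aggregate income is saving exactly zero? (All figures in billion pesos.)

Y = 1200

At break-even, C = Y: 360 + 0.7Y = Y
0.3Y = 360, so Y = 360/0.3 = 1200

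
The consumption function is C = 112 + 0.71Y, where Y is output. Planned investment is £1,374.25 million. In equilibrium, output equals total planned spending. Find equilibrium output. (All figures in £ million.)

Y = C + I = 112 + 0.71Y + 1374.25
Y − 0.71Y = 1486.25
0.29Y = 1486.25, so Y = 1486.25/0.29 = 5125

Y = 5125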